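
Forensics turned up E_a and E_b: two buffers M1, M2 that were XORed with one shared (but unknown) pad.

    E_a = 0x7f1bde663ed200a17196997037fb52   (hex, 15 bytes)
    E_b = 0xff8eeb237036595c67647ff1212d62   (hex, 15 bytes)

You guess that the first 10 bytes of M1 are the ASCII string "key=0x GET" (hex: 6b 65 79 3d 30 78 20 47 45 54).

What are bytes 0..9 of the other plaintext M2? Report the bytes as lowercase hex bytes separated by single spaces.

First, E_a ⊕ E_b = (M1 ⊕ K) ⊕ (M2 ⊕ K) = M1 ⊕ M2, so the key drops out. Then M2 = (M1 ⊕ M2) ⊕ M1 over the first 10 bytes.
byte 0: (7f xor ff) xor 6b = 80 xor 6b = eb
byte 1: (1b xor 8e) xor 65 = 95 xor 65 = f0
byte 2: (de xor eb) xor 79 = 35 xor 79 = 4c
byte 3: (66 xor 23) xor 3d = 45 xor 3d = 78
byte 4: (3e xor 70) xor 30 = 4e xor 30 = 7e
byte 5: (d2 xor 36) xor 78 = e4 xor 78 = 9c
byte 6: (00 xor 59) xor 20 = 59 xor 20 = 79
byte 7: (a1 xor 5c) xor 47 = fd xor 47 = ba
byte 8: (71 xor 67) xor 45 = 16 xor 45 = 53
byte 9: (96 xor 64) xor 54 = f2 xor 54 = a6

eb f0 4c 78 7e 9c 79 ba 53 a6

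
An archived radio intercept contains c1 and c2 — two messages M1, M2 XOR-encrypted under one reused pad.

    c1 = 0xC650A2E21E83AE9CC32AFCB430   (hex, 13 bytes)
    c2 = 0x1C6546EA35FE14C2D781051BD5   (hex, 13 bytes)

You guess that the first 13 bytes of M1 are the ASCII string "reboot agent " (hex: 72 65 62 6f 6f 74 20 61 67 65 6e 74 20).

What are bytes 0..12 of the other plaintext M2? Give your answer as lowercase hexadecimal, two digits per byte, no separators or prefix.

a850866744099a3f73ce97dbc5

First, c1 ⊕ c2 = (M1 ⊕ K) ⊕ (M2 ⊕ K) = M1 ⊕ M2, so the key drops out. Then M2 = (M1 ⊕ M2) ⊕ M1 over the first 13 bytes.
byte 0: (c6 xor 1c) xor 72 = da xor 72 = a8
byte 1: (50 xor 65) xor 65 = 35 xor 65 = 50
byte 2: (a2 xor 46) xor 62 = e4 xor 62 = 86
byte 3: (e2 xor ea) xor 6f = 08 xor 6f = 67
byte 4: (1e xor 35) xor 6f = 2b xor 6f = 44
byte 5: (83 xor fe) xor 74 = 7d xor 74 = 09
byte 6: (ae xor 14) xor 20 = ba xor 20 = 9a
byte 7: (9c xor c2) xor 61 = 5e xor 61 = 3f
byte 8: (c3 xor d7) xor 67 = 14 xor 67 = 73
byte 9: (2a xor 81) xor 65 = ab xor 65 = ce
byte 10: (fc xor 05) xor 6e = f9 xor 6e = 97
byte 11: (b4 xor 1b) xor 74 = af xor 74 = db
byte 12: (30 xor d5) xor 20 = e5 xor 20 = c5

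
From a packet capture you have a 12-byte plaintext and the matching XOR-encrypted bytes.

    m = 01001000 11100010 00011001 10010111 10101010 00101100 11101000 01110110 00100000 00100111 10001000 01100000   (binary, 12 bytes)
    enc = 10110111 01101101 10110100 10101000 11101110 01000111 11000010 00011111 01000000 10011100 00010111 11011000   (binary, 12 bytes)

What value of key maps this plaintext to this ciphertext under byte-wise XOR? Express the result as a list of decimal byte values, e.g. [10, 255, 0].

[255, 143, 173, 63, 68, 107, 42, 105, 96, 187, 159, 184]

Since enc = m ⊕ key, XORing both sides with m gives key = m ⊕ enc.
48 XOR b7 = ff
e2 XOR 6d = 8f
19 XOR b4 = ad
97 XOR a8 = 3f
aa XOR ee = 44
2c XOR 47 = 6b
e8 XOR c2 = 2a
76 XOR 1f = 69
20 XOR 40 = 60
27 XOR 9c = bb
88 XOR 17 = 9f
60 XOR d8 = b8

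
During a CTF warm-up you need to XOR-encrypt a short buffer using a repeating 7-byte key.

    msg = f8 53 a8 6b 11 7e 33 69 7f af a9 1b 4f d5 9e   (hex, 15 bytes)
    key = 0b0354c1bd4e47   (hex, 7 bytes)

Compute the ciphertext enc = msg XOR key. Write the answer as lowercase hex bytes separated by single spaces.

The 7-byte key repeats, so the effective keystream is 0b 03 54 c1 bd 4e 47 0b 03 54 c1 bd 4e 47 0b.
byte 0: f8 ^ 0b = f3
byte 1: 53 ^ 03 = 50
byte 2: a8 ^ 54 = fc
byte 3: 6b ^ c1 = aa
byte 4: 11 ^ bd = ac
byte 5: 7e ^ 4e = 30
byte 6: 33 ^ 47 = 74
byte 7: 69 ^ 0b = 62
byte 8: 7f ^ 03 = 7c
byte 9: af ^ 54 = fb
byte 10: a9 ^ c1 = 68
byte 11: 1b ^ bd = a6
byte 12: 4f ^ 4e = 01
byte 13: d5 ^ 47 = 92
byte 14: 9e ^ 0b = 95

f3 50 fc aa ac 30 74 62 7c fb 68 a6 01 92 95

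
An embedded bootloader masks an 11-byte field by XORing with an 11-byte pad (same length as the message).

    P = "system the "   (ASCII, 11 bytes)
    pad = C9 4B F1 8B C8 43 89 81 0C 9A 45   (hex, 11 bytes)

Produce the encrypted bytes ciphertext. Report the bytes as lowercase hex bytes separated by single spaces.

ba 32 82 ff ad 2e a9 f5 64 ff 65

XOR is its own inverse, so applying the key byte-wise gives the result directly.
byte 0: 73 ^ c9 = ba
byte 1: 79 ^ 4b = 32
byte 2: 73 ^ f1 = 82
byte 3: 74 ^ 8b = ff
byte 4: 65 ^ c8 = ad
byte 5: 6d ^ 43 = 2e
byte 6: 20 ^ 89 = a9
byte 7: 74 ^ 81 = f5
byte 8: 68 ^ 0c = 64
byte 9: 65 ^ 9a = ff
byte 10: 20 ^ 45 = 65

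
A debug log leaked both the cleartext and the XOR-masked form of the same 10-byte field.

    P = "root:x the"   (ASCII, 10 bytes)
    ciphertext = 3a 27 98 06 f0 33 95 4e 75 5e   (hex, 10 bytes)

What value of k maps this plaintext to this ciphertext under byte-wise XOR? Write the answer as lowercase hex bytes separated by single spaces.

48 48 f7 72 ca 4b b5 3a 1d 3b

Since ciphertext = P ⊕ k, XORing both sides with P gives k = P ⊕ ciphertext.
72 XOR 3a = 48
6f XOR 27 = 48
6f XOR 98 = f7
74 XOR 06 = 72
3a XOR f0 = ca
78 XOR 33 = 4b
20 XOR 95 = b5
74 XOR 4e = 3a
68 XOR 75 = 1d
65 XOR 5e = 3b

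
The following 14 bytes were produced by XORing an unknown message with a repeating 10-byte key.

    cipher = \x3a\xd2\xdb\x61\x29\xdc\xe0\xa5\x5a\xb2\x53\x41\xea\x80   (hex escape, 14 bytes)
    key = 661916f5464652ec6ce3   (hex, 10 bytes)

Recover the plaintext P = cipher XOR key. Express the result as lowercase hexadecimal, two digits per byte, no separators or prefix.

5ccbcd946f9ab24936513558fc75

The 10-byte key repeats, so the effective keystream is 66 19 16 f5 46 46 52 ec 6c e3 66 19 16 f5.
byte 0: 00111010 ^ 01100110 = 01011100
byte 1: 11010010 ^ 00011001 = 11001011
byte 2: 11011011 ^ 00010110 = 11001101
byte 3: 01100001 ^ 11110101 = 10010100
byte 4: 00101001 ^ 01000110 = 01101111
byte 5: 11011100 ^ 01000110 = 10011010
byte 6: 11100000 ^ 01010010 = 10110010
byte 7: 10100101 ^ 11101100 = 01001001
byte 8: 01011010 ^ 01101100 = 00110110
byte 9: 10110010 ^ 11100011 = 01010001
byte 10: 01010011 ^ 01100110 = 00110101
byte 11: 01000001 ^ 00011001 = 01011000
byte 12: 11101010 ^ 00010110 = 11111100
byte 13: 10000000 ^ 11110101 = 01110101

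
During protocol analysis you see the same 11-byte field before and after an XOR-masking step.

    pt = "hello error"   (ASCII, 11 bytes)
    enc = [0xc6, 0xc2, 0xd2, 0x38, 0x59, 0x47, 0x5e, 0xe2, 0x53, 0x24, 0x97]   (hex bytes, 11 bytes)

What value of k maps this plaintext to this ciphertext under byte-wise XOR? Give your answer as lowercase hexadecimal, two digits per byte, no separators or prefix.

aea7be5436673b90214be5

Since enc = pt ⊕ k, XORing both sides with pt gives k = pt ⊕ enc.
68 xor c6 = ae
65 xor c2 = a7
6c xor d2 = be
6c xor 38 = 54
6f xor 59 = 36
20 xor 47 = 67
65 xor 5e = 3b
72 xor e2 = 90
72 xor 53 = 21
6f xor 24 = 4b
72 xor 97 = e5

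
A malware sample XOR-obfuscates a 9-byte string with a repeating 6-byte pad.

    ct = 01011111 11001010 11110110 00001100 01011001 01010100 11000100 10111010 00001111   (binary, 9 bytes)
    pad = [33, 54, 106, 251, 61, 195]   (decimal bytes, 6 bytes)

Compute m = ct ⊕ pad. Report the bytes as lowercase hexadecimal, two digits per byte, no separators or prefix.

The 6-byte key repeats, so the effective keystream is 21 36 6a fb 3d c3 21 36 6a.
byte 0:  95 ^  33 = 126
byte 1: 202 ^  54 = 252
byte 2: 246 ^ 106 = 156
byte 3:  12 ^ 251 = 247
byte 4:  89 ^  61 = 100
byte 5:  84 ^ 195 = 151
byte 6: 196 ^  33 = 229
byte 7: 186 ^  54 = 140
byte 8:  15 ^ 106 = 101

7efc9cf76497e58c65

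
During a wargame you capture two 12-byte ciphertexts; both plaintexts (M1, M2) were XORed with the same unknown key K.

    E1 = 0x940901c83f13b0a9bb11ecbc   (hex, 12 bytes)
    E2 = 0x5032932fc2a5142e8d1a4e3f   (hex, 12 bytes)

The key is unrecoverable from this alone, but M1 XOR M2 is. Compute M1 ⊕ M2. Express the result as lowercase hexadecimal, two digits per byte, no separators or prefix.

E1 ⊕ E2 = (M1 ⊕ K) ⊕ (M2 ⊕ K) = M1 ⊕ M2 — the shared key cancels under XOR.
148 XOR  80 = 196
  9 XOR  50 =  59
  1 XOR 147 = 146
200 XOR  47 = 231
 63 XOR 194 = 253
 19 XOR 165 = 182
176 XOR  20 = 164
169 XOR  46 = 135
187 XOR 141 =  54
 17 XOR  26 =  11
236 XOR  78 = 162
188 XOR  63 = 131

c43b92e7fdb6a487360ba283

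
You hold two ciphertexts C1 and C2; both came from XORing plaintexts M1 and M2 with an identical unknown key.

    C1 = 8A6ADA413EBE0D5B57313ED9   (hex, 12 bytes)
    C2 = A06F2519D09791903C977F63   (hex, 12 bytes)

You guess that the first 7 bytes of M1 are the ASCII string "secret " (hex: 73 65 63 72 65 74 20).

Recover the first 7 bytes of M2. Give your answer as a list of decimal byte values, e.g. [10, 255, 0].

[89, 96, 156, 42, 139, 93, 188]

First, C1 ⊕ C2 = (M1 ⊕ K) ⊕ (M2 ⊕ K) = M1 ⊕ M2, so the key drops out. Then M2 = (M1 ⊕ M2) ⊕ M1 over the first 7 bytes.
byte 0: (8a xor a0) xor 73 = 2a xor 73 = 59
byte 1: (6a xor 6f) xor 65 = 05 xor 65 = 60
byte 2: (da xor 25) xor 63 = ff xor 63 = 9c
byte 3: (41 xor 19) xor 72 = 58 xor 72 = 2a
byte 4: (3e xor d0) xor 65 = ee xor 65 = 8b
byte 5: (be xor 97) xor 74 = 29 xor 74 = 5d
byte 6: (0d xor 91) xor 20 = 9c xor 20 = bc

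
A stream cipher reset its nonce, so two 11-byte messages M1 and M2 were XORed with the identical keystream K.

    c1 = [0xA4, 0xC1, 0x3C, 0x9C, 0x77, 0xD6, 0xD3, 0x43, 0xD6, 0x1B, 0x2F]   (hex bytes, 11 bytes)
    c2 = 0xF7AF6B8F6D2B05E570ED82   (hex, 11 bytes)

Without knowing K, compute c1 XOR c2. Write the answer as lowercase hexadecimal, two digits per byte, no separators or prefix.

536e57131afdd6a6a6f6ad

c1 ⊕ c2 = (M1 ⊕ K) ⊕ (M2 ⊕ K) = M1 ⊕ M2 — the shared key cancels under XOR.
164 XOR 247 =  83
193 XOR 175 = 110
 60 XOR 107 =  87
156 XOR 143 =  19
119 XOR 109 =  26
214 XOR  43 = 253
211 XOR   5 = 214
 67 XOR 229 = 166
214 XOR 112 = 166
 27 XOR 237 = 246
 47 XOR 130 = 173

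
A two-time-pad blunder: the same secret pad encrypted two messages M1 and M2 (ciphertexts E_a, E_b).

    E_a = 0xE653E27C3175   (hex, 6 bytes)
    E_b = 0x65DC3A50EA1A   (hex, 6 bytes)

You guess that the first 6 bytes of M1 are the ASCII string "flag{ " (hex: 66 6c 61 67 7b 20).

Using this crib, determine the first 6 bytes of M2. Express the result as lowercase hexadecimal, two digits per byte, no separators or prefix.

e5e3b94ba04f

First, E_a ⊕ E_b = (M1 ⊕ K) ⊕ (M2 ⊕ K) = M1 ⊕ M2, so the key drops out. Then M2 = (M1 ⊕ M2) ⊕ M1 over the first 6 bytes.
byte 0: (e6 XOR 65) XOR 66 = 83 XOR 66 = e5
byte 1: (53 XOR dc) XOR 6c = 8f XOR 6c = e3
byte 2: (e2 XOR 3a) XOR 61 = d8 XOR 61 = b9
byte 3: (7c XOR 50) XOR 67 = 2c XOR 67 = 4b
byte 4: (31 XOR ea) XOR 7b = db XOR 7b = a0
byte 5: (75 XOR 1a) XOR 20 = 6f XOR 20 = 4f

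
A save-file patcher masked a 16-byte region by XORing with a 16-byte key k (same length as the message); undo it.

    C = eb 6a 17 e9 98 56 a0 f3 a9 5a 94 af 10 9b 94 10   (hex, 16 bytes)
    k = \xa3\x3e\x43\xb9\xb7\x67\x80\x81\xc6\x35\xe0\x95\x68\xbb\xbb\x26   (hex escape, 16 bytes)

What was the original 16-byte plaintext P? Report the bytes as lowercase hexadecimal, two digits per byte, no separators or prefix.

byte 0: eb ⊕ a3 = 48
byte 1: 6a ⊕ 3e = 54
byte 2: 17 ⊕ 43 = 54
byte 3: e9 ⊕ b9 = 50
byte 4: 98 ⊕ b7 = 2f
byte 5: 56 ⊕ 67 = 31
byte 6: a0 ⊕ 80 = 20
byte 7: f3 ⊕ 81 = 72
byte 8: a9 ⊕ c6 = 6f
byte 9: 5a ⊕ 35 = 6f
byte 10: 94 ⊕ e0 = 74
byte 11: af ⊕ 95 = 3a
byte 12: 10 ⊕ 68 = 78
byte 13: 9b ⊕ bb = 20
byte 14: 94 ⊕ bb = 2f
byte 15: 10 ⊕ 26 = 36

485454502f3120726f6f743a78202f36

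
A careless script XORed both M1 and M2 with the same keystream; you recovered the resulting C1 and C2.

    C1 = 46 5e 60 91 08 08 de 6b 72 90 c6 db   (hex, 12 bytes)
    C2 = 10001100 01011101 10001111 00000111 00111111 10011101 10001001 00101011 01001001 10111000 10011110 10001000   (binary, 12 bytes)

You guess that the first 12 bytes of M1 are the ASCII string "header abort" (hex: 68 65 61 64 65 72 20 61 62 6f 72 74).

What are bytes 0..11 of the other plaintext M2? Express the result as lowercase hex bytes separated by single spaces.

a2 66 8e f2 52 e7 77 21 59 47 2a 27

First, C1 ⊕ C2 = (M1 ⊕ K) ⊕ (M2 ⊕ K) = M1 ⊕ M2, so the key drops out. Then M2 = (M1 ⊕ M2) ⊕ M1 over the first 12 bytes.
byte 0: (46 xor 8c) xor 68 = ca xor 68 = a2
byte 1: (5e xor 5d) xor 65 = 03 xor 65 = 66
byte 2: (60 xor 8f) xor 61 = ef xor 61 = 8e
byte 3: (91 xor 07) xor 64 = 96 xor 64 = f2
byte 4: (08 xor 3f) xor 65 = 37 xor 65 = 52
byte 5: (08 xor 9d) xor 72 = 95 xor 72 = e7
byte 6: (de xor 89) xor 20 = 57 xor 20 = 77
byte 7: (6b xor 2b) xor 61 = 40 xor 61 = 21
byte 8: (72 xor 49) xor 62 = 3b xor 62 = 59
byte 9: (90 xor b8) xor 6f = 28 xor 6f = 47
byte 10: (c6 xor 9e) xor 72 = 58 xor 72 = 2a
byte 11: (db xor 88) xor 74 = 53 xor 74 = 27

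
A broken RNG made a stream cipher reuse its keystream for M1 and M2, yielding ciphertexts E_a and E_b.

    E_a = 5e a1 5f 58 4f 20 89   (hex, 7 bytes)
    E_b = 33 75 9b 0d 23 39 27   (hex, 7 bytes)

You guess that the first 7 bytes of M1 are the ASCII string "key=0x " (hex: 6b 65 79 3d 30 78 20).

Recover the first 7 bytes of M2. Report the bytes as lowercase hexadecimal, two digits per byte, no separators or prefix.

First, E_a ⊕ E_b = (M1 ⊕ K) ⊕ (M2 ⊕ K) = M1 ⊕ M2, so the key drops out. Then M2 = (M1 ⊕ M2) ⊕ M1 over the first 7 bytes.
byte 0: (5e ^ 33) ^ 6b = 6d ^ 6b = 06
byte 1: (a1 ^ 75) ^ 65 = d4 ^ 65 = b1
byte 2: (5f ^ 9b) ^ 79 = c4 ^ 79 = bd
byte 3: (58 ^ 0d) ^ 3d = 55 ^ 3d = 68
byte 4: (4f ^ 23) ^ 30 = 6c ^ 30 = 5c
byte 5: (20 ^ 39) ^ 78 = 19 ^ 78 = 61
byte 6: (89 ^ 27) ^ 20 = ae ^ 20 = 8e

06b1bd685c618e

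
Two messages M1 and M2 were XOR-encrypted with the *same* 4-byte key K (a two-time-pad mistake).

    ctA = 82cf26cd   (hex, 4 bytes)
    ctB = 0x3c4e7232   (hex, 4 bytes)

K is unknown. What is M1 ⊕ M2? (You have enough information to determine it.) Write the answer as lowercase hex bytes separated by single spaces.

ctA ⊕ ctB = (M1 ⊕ K) ⊕ (M2 ⊕ K) = M1 ⊕ M2 — the shared key cancels under XOR.
82 ^ 3c = be
cf ^ 4e = 81
26 ^ 72 = 54
cd ^ 32 = ff

be 81 54 ff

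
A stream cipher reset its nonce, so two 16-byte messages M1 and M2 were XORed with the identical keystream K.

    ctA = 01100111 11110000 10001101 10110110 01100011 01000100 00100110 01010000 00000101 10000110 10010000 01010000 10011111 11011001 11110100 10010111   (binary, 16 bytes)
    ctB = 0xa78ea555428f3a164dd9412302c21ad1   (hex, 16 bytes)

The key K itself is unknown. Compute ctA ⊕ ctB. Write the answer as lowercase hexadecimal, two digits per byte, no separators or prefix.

c07e28e321cb1c46485fd1739d1bee46

ctA ⊕ ctB = (M1 ⊕ K) ⊕ (M2 ⊕ K) = M1 ⊕ M2 — the shared key cancels under XOR.
67 XOR a7 = c0
f0 XOR 8e = 7e
8d XOR a5 = 28
b6 XOR 55 = e3
63 XOR 42 = 21
44 XOR 8f = cb
26 XOR 3a = 1c
50 XOR 16 = 46
05 XOR 4d = 48
86 XOR d9 = 5f
90 XOR 41 = d1
50 XOR 23 = 73
9f XOR 02 = 9d
d9 XOR c2 = 1b
f4 XOR 1a = ee
97 XOR d1 = 46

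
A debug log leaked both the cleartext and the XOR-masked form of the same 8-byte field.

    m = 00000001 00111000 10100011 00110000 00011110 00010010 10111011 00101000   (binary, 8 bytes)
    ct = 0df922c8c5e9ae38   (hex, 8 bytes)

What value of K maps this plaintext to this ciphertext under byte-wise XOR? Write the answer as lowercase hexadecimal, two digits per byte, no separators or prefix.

0cc181f8dbfb1510

Since ct = m ⊕ K, XORing both sides with m gives K = m ⊕ ct.
byte 0: 01 ^ 0d = 0c
byte 1: 38 ^ f9 = c1
byte 2: a3 ^ 22 = 81
byte 3: 30 ^ c8 = f8
byte 4: 1e ^ c5 = db
byte 5: 12 ^ e9 = fb
byte 6: bb ^ ae = 15
byte 7: 28 ^ 38 = 10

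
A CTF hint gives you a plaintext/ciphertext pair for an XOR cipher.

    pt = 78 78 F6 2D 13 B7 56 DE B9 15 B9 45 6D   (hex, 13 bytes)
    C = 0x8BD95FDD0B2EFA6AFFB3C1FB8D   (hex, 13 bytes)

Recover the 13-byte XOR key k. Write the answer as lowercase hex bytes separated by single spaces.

Since C = pt ⊕ k, XORing both sides with pt gives k = pt ⊕ C.
78 xor 8b = f3
78 xor d9 = a1
f6 xor 5f = a9
2d xor dd = f0
13 xor 0b = 18
b7 xor 2e = 99
56 xor fa = ac
de xor 6a = b4
b9 xor ff = 46
15 xor b3 = a6
b9 xor c1 = 78
45 xor fb = be
6d xor 8d = e0

f3 a1 a9 f0 18 99 ac b4 46 a6 78 be e0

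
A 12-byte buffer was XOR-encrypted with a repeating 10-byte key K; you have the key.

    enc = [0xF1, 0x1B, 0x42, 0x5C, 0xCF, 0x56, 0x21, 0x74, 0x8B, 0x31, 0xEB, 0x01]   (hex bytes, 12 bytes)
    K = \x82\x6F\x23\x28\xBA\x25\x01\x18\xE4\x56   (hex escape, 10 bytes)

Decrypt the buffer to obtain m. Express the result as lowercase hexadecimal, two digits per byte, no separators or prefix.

The 10-byte key repeats, so the effective keystream is 82 6f 23 28 ba 25 01 18 e4 56 82 6f.
byte 0: 241 ⊕ 130 = 115
byte 1:  27 ⊕ 111 = 116
byte 2:  66 ⊕  35 =  97
byte 3:  92 ⊕  40 = 116
byte 4: 207 ⊕ 186 = 117
byte 5:  86 ⊕  37 = 115
byte 6:  33 ⊕   1 =  32
byte 7: 116 ⊕  24 = 108
byte 8: 139 ⊕ 228 = 111
byte 9:  49 ⊕  86 = 103
byte 10: 235 ⊕ 130 = 105
byte 11:   1 ⊕ 111 = 110

737461747573206c6f67696e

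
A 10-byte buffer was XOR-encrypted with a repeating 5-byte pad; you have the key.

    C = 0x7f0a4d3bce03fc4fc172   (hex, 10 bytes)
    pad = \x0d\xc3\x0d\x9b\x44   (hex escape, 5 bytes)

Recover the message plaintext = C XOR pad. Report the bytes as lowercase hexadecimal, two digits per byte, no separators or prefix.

The 5-byte key repeats, so the effective keystream is 0d c3 0d 9b 44 0d c3 0d 9b 44.
byte 0: 7f xor 0d = 72
byte 1: 0a xor c3 = c9
byte 2: 4d xor 0d = 40
byte 3: 3b xor 9b = a0
byte 4: ce xor 44 = 8a
byte 5: 03 xor 0d = 0e
byte 6: fc xor c3 = 3f
byte 7: 4f xor 0d = 42
byte 8: c1 xor 9b = 5a
byte 9: 72 xor 44 = 36

72c940a08a0e3f425a36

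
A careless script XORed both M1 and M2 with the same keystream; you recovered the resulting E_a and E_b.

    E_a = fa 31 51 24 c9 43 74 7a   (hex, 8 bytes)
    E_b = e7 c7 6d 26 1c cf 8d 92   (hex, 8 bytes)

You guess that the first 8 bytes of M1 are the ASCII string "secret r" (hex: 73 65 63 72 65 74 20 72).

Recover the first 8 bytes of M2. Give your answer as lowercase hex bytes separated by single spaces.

6e 93 5f 70 b0 f8 d9 9a

First, E_a ⊕ E_b = (M1 ⊕ K) ⊕ (M2 ⊕ K) = M1 ⊕ M2, so the key drops out. Then M2 = (M1 ⊕ M2) ⊕ M1 over the first 8 bytes.
byte 0: (fa XOR e7) XOR 73 = 1d XOR 73 = 6e
byte 1: (31 XOR c7) XOR 65 = f6 XOR 65 = 93
byte 2: (51 XOR 6d) XOR 63 = 3c XOR 63 = 5f
byte 3: (24 XOR 26) XOR 72 = 02 XOR 72 = 70
byte 4: (c9 XOR 1c) XOR 65 = d5 XOR 65 = b0
byte 5: (43 XOR cf) XOR 74 = 8c XOR 74 = f8
byte 6: (74 XOR 8d) XOR 20 = f9 XOR 20 = d9
byte 7: (7a XOR 92) XOR 72 = e8 XOR 72 = 9a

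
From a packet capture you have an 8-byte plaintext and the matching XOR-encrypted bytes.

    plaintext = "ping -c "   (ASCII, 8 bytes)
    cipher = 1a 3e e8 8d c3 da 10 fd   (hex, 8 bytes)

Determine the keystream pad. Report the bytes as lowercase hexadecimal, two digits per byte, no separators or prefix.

Since cipher = plaintext ⊕ pad, XORing both sides with plaintext gives pad = plaintext ⊕ cipher.
112 ^  26 = 106
105 ^  62 =  87
110 ^ 232 = 134
103 ^ 141 = 234
 32 ^ 195 = 227
 45 ^ 218 = 247
 99 ^  16 = 115
 32 ^ 253 = 221

6a5786eae3f773dd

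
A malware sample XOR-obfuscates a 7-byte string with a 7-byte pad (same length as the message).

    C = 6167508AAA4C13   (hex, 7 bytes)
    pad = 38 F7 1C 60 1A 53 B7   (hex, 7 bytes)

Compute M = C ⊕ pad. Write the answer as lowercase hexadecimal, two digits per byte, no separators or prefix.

XOR is its own inverse, so applying the key byte-wise gives the result directly.
byte 0: 61 ⊕ 38 = 59
byte 1: 67 ⊕ f7 = 90
byte 2: 50 ⊕ 1c = 4c
byte 3: 8a ⊕ 60 = ea
byte 4: aa ⊕ 1a = b0
byte 5: 4c ⊕ 53 = 1f
byte 6: 13 ⊕ b7 = a4

59904ceab01fa4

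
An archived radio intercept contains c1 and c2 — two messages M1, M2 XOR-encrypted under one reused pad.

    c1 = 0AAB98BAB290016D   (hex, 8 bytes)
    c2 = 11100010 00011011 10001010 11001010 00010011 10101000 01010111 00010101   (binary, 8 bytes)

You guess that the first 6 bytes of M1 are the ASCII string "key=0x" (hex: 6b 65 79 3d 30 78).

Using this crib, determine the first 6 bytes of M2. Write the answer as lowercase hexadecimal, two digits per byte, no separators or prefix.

83d56b4d9140

First, c1 ⊕ c2 = (M1 ⊕ K) ⊕ (M2 ⊕ K) = M1 ⊕ M2, so the key drops out. Then M2 = (M1 ⊕ M2) ⊕ M1 over the first 6 bytes.
byte 0: (0a xor e2) xor 6b = e8 xor 6b = 83
byte 1: (ab xor 1b) xor 65 = b0 xor 65 = d5
byte 2: (98 xor 8a) xor 79 = 12 xor 79 = 6b
byte 3: (ba xor ca) xor 3d = 70 xor 3d = 4d
byte 4: (b2 xor 13) xor 30 = a1 xor 30 = 91
byte 5: (90 xor a8) xor 78 = 38 xor 78 = 40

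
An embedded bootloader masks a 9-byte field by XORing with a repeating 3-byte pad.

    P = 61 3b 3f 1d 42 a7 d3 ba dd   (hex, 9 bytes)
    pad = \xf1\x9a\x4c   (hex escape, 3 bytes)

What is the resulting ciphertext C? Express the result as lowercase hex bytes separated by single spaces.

The 3-byte key repeats, so the effective keystream is f1 9a 4c f1 9a 4c f1 9a 4c.
byte 0: 01100001 ⊕ 11110001 = 10010000
byte 1: 00111011 ⊕ 10011010 = 10100001
byte 2: 00111111 ⊕ 01001100 = 01110011
byte 3: 00011101 ⊕ 11110001 = 11101100
byte 4: 01000010 ⊕ 10011010 = 11011000
byte 5: 10100111 ⊕ 01001100 = 11101011
byte 6: 11010011 ⊕ 11110001 = 00100010
byte 7: 10111010 ⊕ 10011010 = 00100000
byte 8: 11011101 ⊕ 01001100 = 10010001

90 a1 73 ec d8 eb 22 20 91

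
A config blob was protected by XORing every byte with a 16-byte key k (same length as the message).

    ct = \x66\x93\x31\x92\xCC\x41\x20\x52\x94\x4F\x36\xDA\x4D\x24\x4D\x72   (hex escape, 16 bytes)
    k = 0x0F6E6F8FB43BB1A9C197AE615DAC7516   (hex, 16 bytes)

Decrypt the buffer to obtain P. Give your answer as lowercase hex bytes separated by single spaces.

69 fd 5e 1d 78 7a 91 fb 55 d8 98 bb 10 88 38 64

66 ^ 0f = 69
93 ^ 6e = fd
31 ^ 6f = 5e
92 ^ 8f = 1d
cc ^ b4 = 78
41 ^ 3b = 7a
20 ^ b1 = 91
52 ^ a9 = fb
94 ^ c1 = 55
4f ^ 97 = d8
36 ^ ae = 98
da ^ 61 = bb
4d ^ 5d = 10
24 ^ ac = 88
4d ^ 75 = 38
72 ^ 16 = 64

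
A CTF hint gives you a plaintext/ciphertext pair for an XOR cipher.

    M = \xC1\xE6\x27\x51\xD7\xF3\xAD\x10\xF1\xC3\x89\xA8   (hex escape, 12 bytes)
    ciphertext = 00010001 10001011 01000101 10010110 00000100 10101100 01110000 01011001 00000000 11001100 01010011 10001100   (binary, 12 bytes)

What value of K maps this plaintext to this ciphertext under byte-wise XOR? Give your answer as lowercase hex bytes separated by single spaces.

Since ciphertext = M ⊕ K, XORing both sides with M gives K = M ⊕ ciphertext.
c1 XOR 11 = d0
e6 XOR 8b = 6d
27 XOR 45 = 62
51 XOR 96 = c7
d7 XOR 04 = d3
f3 XOR ac = 5f
ad XOR 70 = dd
10 XOR 59 = 49
f1 XOR 00 = f1
c3 XOR cc = 0f
89 XOR 53 = da
a8 XOR 8c = 24

d0 6d 62 c7 d3 5f dd 49 f1 0f da 24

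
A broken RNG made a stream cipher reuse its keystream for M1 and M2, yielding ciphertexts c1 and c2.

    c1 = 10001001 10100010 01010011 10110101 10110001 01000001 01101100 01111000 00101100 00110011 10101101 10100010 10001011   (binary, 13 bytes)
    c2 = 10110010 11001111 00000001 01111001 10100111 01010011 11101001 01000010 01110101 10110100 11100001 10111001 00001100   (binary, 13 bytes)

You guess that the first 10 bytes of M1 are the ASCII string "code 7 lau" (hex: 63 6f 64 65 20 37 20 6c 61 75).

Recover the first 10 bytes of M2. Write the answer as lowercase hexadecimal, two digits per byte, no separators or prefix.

580236a93625a55638f2

First, c1 ⊕ c2 = (M1 ⊕ K) ⊕ (M2 ⊕ K) = M1 ⊕ M2, so the key drops out. Then M2 = (M1 ⊕ M2) ⊕ M1 over the first 10 bytes.
byte 0: (89 ^ b2) ^ 63 = 3b ^ 63 = 58
byte 1: (a2 ^ cf) ^ 6f = 6d ^ 6f = 02
byte 2: (53 ^ 01) ^ 64 = 52 ^ 64 = 36
byte 3: (b5 ^ 79) ^ 65 = cc ^ 65 = a9
byte 4: (b1 ^ a7) ^ 20 = 16 ^ 20 = 36
byte 5: (41 ^ 53) ^ 37 = 12 ^ 37 = 25
byte 6: (6c ^ e9) ^ 20 = 85 ^ 20 = a5
byte 7: (78 ^ 42) ^ 6c = 3a ^ 6c = 56
byte 8: (2c ^ 75) ^ 61 = 59 ^ 61 = 38
byte 9: (33 ^ b4) ^ 75 = 87 ^ 75 = f2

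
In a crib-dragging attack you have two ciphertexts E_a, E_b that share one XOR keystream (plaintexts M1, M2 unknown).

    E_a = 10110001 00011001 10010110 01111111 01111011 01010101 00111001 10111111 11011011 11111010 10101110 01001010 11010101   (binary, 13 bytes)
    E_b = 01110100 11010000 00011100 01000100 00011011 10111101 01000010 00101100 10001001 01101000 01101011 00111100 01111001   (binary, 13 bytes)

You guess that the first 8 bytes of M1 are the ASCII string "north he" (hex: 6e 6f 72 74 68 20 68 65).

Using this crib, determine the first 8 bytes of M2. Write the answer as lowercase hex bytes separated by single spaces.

First, E_a ⊕ E_b = (M1 ⊕ K) ⊕ (M2 ⊕ K) = M1 ⊕ M2, so the key drops out. Then M2 = (M1 ⊕ M2) ⊕ M1 over the first 8 bytes.
byte 0: (b1 ⊕ 74) ⊕ 6e = c5 ⊕ 6e = ab
byte 1: (19 ⊕ d0) ⊕ 6f = c9 ⊕ 6f = a6
byte 2: (96 ⊕ 1c) ⊕ 72 = 8a ⊕ 72 = f8
byte 3: (7f ⊕ 44) ⊕ 74 = 3b ⊕ 74 = 4f
byte 4: (7b ⊕ 1b) ⊕ 68 = 60 ⊕ 68 = 08
byte 5: (55 ⊕ bd) ⊕ 20 = e8 ⊕ 20 = c8
byte 6: (39 ⊕ 42) ⊕ 68 = 7b ⊕ 68 = 13
byte 7: (bf ⊕ 2c) ⊕ 65 = 93 ⊕ 65 = f6

ab a6 f8 4f 08 c8 13 f6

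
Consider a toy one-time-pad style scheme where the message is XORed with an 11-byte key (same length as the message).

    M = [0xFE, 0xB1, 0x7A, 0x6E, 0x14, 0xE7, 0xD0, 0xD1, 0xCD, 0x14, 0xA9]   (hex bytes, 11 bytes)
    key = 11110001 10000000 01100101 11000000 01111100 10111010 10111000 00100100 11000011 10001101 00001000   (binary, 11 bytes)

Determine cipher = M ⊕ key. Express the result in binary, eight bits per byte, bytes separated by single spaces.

254 ⊕ 241 =  15
177 ⊕ 128 =  49
122 ⊕ 101 =  31
110 ⊕ 192 = 174
 20 ⊕ 124 = 104
231 ⊕ 186 =  93
208 ⊕ 184 = 104
209 ⊕  36 = 245
205 ⊕ 195 =  14
 20 ⊕ 141 = 153
169 ⊕   8 = 161

00001111 00110001 00011111 10101110 01101000 01011101 01101000 11110101 00001110 10011001 10100001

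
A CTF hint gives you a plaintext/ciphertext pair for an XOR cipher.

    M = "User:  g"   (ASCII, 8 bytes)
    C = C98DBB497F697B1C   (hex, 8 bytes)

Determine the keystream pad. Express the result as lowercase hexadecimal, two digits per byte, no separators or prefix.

Since C = M ⊕ pad, XORing both sides with M gives pad = M ⊕ C.
byte 0: 55 XOR c9 = 9c
byte 1: 73 XOR 8d = fe
byte 2: 65 XOR bb = de
byte 3: 72 XOR 49 = 3b
byte 4: 3a XOR 7f = 45
byte 5: 20 XOR 69 = 49
byte 6: 20 XOR 7b = 5b
byte 7: 67 XOR 1c = 7b

9cfede3b45495b7b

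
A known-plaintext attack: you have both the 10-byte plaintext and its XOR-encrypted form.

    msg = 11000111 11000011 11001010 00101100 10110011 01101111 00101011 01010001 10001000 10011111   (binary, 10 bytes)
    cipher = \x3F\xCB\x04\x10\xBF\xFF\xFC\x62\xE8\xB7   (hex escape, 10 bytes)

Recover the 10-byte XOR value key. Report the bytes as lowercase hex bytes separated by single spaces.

f8 08 ce 3c 0c 90 d7 33 60 28

Since cipher = msg ⊕ key, XORing both sides with msg gives key = msg ⊕ cipher.
c7 XOR 3f = f8
c3 XOR cb = 08
ca XOR 04 = ce
2c XOR 10 = 3c
b3 XOR bf = 0c
6f XOR ff = 90
2b XOR fc = d7
51 XOR 62 = 33
88 XOR e8 = 60
9f XOR b7 = 28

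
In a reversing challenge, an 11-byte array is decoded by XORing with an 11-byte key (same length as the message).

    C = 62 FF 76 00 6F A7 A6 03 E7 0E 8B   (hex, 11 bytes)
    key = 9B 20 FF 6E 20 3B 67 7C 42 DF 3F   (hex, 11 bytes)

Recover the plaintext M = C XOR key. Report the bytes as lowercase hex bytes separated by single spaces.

f9 df 89 6e 4f 9c c1 7f a5 d1 b4

62 ⊕ 9b = f9
ff ⊕ 20 = df
76 ⊕ ff = 89
00 ⊕ 6e = 6e
6f ⊕ 20 = 4f
a7 ⊕ 3b = 9c
a6 ⊕ 67 = c1
03 ⊕ 7c = 7f
e7 ⊕ 42 = a5
0e ⊕ df = d1
8b ⊕ 3f = b4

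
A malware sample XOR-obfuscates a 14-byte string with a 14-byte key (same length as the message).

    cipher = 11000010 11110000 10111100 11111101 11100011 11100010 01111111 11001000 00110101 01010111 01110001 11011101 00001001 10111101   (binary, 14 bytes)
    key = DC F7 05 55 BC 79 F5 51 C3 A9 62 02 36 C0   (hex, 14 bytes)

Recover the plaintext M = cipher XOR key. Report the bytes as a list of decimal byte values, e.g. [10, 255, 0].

194 xor 220 =  30
240 xor 247 =   7
188 xor   5 = 185
253 xor  85 = 168
227 xor 188 =  95
226 xor 121 = 155
127 xor 245 = 138
200 xor  81 = 153
 53 xor 195 = 246
 87 xor 169 = 254
113 xor  98 =  19
221 xor   2 = 223
  9 xor  54 =  63
189 xor 192 = 125

[30, 7, 185, 168, 95, 155, 138, 153, 246, 254, 19, 223, 63, 125]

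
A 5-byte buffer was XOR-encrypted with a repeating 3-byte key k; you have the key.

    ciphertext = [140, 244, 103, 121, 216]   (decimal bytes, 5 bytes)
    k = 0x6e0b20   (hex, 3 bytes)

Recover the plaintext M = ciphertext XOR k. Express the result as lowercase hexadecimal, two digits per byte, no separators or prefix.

e2ff4717d3

The 3-byte key repeats, so the effective keystream is 6e 0b 20 6e 0b.
byte 0: 8c xor 6e = e2
byte 1: f4 xor 0b = ff
byte 2: 67 xor 20 = 47
byte 3: 79 xor 6e = 17
byte 4: d8 xor 0b = d3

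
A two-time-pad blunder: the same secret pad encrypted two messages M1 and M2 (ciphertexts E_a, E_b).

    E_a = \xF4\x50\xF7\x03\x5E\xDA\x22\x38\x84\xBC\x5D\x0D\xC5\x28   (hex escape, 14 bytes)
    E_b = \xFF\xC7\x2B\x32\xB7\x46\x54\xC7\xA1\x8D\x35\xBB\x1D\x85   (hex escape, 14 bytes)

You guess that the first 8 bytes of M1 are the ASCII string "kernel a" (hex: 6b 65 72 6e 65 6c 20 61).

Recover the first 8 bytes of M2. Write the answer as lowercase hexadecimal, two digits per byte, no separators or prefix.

60f2ae5f8cf0569e

First, E_a ⊕ E_b = (M1 ⊕ K) ⊕ (M2 ⊕ K) = M1 ⊕ M2, so the key drops out. Then M2 = (M1 ⊕ M2) ⊕ M1 over the first 8 bytes.
byte 0: (f4 ⊕ ff) ⊕ 6b = 0b ⊕ 6b = 60
byte 1: (50 ⊕ c7) ⊕ 65 = 97 ⊕ 65 = f2
byte 2: (f7 ⊕ 2b) ⊕ 72 = dc ⊕ 72 = ae
byte 3: (03 ⊕ 32) ⊕ 6e = 31 ⊕ 6e = 5f
byte 4: (5e ⊕ b7) ⊕ 65 = e9 ⊕ 65 = 8c
byte 5: (da ⊕ 46) ⊕ 6c = 9c ⊕ 6c = f0
byte 6: (22 ⊕ 54) ⊕ 20 = 76 ⊕ 20 = 56
byte 7: (38 ⊕ c7) ⊕ 61 = ff ⊕ 61 = 9e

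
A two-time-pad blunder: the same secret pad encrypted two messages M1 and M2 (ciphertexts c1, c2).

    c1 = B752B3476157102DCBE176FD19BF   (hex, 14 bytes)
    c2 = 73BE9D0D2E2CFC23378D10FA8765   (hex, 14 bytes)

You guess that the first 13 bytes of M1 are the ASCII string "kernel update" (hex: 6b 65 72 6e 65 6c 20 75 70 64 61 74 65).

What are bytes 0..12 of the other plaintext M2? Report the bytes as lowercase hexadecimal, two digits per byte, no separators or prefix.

af895c242a17cc7b8c080773fb

First, c1 ⊕ c2 = (M1 ⊕ K) ⊕ (M2 ⊕ K) = M1 ⊕ M2, so the key drops out. Then M2 = (M1 ⊕ M2) ⊕ M1 over the first 13 bytes.
byte 0: (b7 ⊕ 73) ⊕ 6b = c4 ⊕ 6b = af
byte 1: (52 ⊕ be) ⊕ 65 = ec ⊕ 65 = 89
byte 2: (b3 ⊕ 9d) ⊕ 72 = 2e ⊕ 72 = 5c
byte 3: (47 ⊕ 0d) ⊕ 6e = 4a ⊕ 6e = 24
byte 4: (61 ⊕ 2e) ⊕ 65 = 4f ⊕ 65 = 2a
byte 5: (57 ⊕ 2c) ⊕ 6c = 7b ⊕ 6c = 17
byte 6: (10 ⊕ fc) ⊕ 20 = ec ⊕ 20 = cc
byte 7: (2d ⊕ 23) ⊕ 75 = 0e ⊕ 75 = 7b
byte 8: (cb ⊕ 37) ⊕ 70 = fc ⊕ 70 = 8c
byte 9: (e1 ⊕ 8d) ⊕ 64 = 6c ⊕ 64 = 08
byte 10: (76 ⊕ 10) ⊕ 61 = 66 ⊕ 61 = 07
byte 11: (fd ⊕ fa) ⊕ 74 = 07 ⊕ 74 = 73
byte 12: (19 ⊕ 87) ⊕ 65 = 9e ⊕ 65 = fb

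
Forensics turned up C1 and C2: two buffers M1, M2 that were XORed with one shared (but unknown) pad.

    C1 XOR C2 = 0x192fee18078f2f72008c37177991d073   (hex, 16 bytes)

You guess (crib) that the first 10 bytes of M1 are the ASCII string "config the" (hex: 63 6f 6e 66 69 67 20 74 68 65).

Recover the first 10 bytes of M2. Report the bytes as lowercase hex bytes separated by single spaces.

7a 40 80 7e 6e e8 0f 06 68 e9

Since C1 ⊕ C2 = M1 ⊕ M2, XORing with the guessed M1 bytes yields the corresponding M2 bytes: M2 = (C1 ⊕ C2) ⊕ M1.
19 xor 63 = 7a
2f xor 6f = 40
ee xor 6e = 80
18 xor 66 = 7e
07 xor 69 = 6e
8f xor 67 = e8
2f xor 20 = 0f
72 xor 74 = 06
00 xor 68 = 68
8c xor 65 = e9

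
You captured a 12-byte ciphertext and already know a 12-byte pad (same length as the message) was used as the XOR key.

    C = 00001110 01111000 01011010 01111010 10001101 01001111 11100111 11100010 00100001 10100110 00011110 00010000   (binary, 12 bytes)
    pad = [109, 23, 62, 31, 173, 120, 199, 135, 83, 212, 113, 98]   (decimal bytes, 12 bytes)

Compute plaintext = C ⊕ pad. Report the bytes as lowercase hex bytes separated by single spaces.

0e ^ 6d = 63
78 ^ 17 = 6f
5a ^ 3e = 64
7a ^ 1f = 65
8d ^ ad = 20
4f ^ 78 = 37
e7 ^ c7 = 20
e2 ^ 87 = 65
21 ^ 53 = 72
a6 ^ d4 = 72
1e ^ 71 = 6f
10 ^ 62 = 72

63 6f 64 65 20 37 20 65 72 72 6f 72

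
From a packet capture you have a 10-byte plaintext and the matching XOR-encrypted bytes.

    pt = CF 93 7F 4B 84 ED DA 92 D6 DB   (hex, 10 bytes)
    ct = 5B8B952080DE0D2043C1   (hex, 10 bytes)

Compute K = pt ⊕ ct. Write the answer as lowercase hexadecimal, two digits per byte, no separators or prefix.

9418ea6b0433d7b2951a

Since ct = pt ⊕ K, XORing both sides with pt gives K = pt ⊕ ct.
11001111 ⊕ 01011011 = 10010100
10010011 ⊕ 10001011 = 00011000
01111111 ⊕ 10010101 = 11101010
01001011 ⊕ 00100000 = 01101011
10000100 ⊕ 10000000 = 00000100
11101101 ⊕ 11011110 = 00110011
11011010 ⊕ 00001101 = 11010111
10010010 ⊕ 00100000 = 10110010
11010110 ⊕ 01000011 = 10010101
11011011 ⊕ 11000001 = 00011010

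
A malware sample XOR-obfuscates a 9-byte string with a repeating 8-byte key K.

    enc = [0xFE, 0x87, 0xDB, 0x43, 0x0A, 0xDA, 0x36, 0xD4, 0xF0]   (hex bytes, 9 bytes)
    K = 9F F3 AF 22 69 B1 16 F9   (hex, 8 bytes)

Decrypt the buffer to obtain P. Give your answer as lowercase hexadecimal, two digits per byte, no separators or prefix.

The 8-byte key repeats, so the effective keystream is 9f f3 af 22 69 b1 16 f9 9f.
byte 0: fe xor 9f = 61
byte 1: 87 xor f3 = 74
byte 2: db xor af = 74
byte 3: 43 xor 22 = 61
byte 4: 0a xor 69 = 63
byte 5: da xor b1 = 6b
byte 6: 36 xor 16 = 20
byte 7: d4 xor f9 = 2d
byte 8: f0 xor 9f = 6f

61747461636b202d6f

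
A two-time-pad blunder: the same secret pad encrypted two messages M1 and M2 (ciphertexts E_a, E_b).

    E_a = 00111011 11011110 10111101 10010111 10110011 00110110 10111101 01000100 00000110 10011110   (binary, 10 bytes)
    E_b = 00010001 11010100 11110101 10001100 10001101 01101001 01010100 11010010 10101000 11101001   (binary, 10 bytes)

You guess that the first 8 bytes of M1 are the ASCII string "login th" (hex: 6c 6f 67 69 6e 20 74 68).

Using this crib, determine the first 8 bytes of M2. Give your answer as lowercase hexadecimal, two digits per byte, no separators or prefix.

First, E_a ⊕ E_b = (M1 ⊕ K) ⊕ (M2 ⊕ K) = M1 ⊕ M2, so the key drops out. Then M2 = (M1 ⊕ M2) ⊕ M1 over the first 8 bytes.
byte 0: (3b ^ 11) ^ 6c = 2a ^ 6c = 46
byte 1: (de ^ d4) ^ 6f = 0a ^ 6f = 65
byte 2: (bd ^ f5) ^ 67 = 48 ^ 67 = 2f
byte 3: (97 ^ 8c) ^ 69 = 1b ^ 69 = 72
byte 4: (b3 ^ 8d) ^ 6e = 3e ^ 6e = 50
byte 5: (36 ^ 69) ^ 20 = 5f ^ 20 = 7f
byte 6: (bd ^ 54) ^ 74 = e9 ^ 74 = 9d
byte 7: (44 ^ d2) ^ 68 = 96 ^ 68 = fe

46652f72507f9dfe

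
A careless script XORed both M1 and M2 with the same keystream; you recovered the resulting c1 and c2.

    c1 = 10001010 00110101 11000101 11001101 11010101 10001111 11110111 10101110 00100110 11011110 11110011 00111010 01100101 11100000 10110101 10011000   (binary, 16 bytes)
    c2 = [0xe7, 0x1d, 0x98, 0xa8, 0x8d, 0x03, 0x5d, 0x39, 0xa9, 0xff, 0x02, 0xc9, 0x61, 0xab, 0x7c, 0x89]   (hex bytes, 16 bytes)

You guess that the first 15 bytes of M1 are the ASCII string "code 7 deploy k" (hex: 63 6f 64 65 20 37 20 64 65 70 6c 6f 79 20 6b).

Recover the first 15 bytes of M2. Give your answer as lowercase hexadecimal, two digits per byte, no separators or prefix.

0e47390078bb8af3ea519d9c7d6ba2

First, c1 ⊕ c2 = (M1 ⊕ K) ⊕ (M2 ⊕ K) = M1 ⊕ M2, so the key drops out. Then M2 = (M1 ⊕ M2) ⊕ M1 over the first 15 bytes.
byte 0: (8a ^ e7) ^ 63 = 6d ^ 63 = 0e
byte 1: (35 ^ 1d) ^ 6f = 28 ^ 6f = 47
byte 2: (c5 ^ 98) ^ 64 = 5d ^ 64 = 39
byte 3: (cd ^ a8) ^ 65 = 65 ^ 65 = 00
byte 4: (d5 ^ 8d) ^ 20 = 58 ^ 20 = 78
byte 5: (8f ^ 03) ^ 37 = 8c ^ 37 = bb
byte 6: (f7 ^ 5d) ^ 20 = aa ^ 20 = 8a
byte 7: (ae ^ 39) ^ 64 = 97 ^ 64 = f3
byte 8: (26 ^ a9) ^ 65 = 8f ^ 65 = ea
byte 9: (de ^ ff) ^ 70 = 21 ^ 70 = 51
byte 10: (f3 ^ 02) ^ 6c = f1 ^ 6c = 9d
byte 11: (3a ^ c9) ^ 6f = f3 ^ 6f = 9c
byte 12: (65 ^ 61) ^ 79 = 04 ^ 79 = 7d
byte 13: (e0 ^ ab) ^ 20 = 4b ^ 20 = 6b
byte 14: (b5 ^ 7c) ^ 6b = c9 ^ 6b = a2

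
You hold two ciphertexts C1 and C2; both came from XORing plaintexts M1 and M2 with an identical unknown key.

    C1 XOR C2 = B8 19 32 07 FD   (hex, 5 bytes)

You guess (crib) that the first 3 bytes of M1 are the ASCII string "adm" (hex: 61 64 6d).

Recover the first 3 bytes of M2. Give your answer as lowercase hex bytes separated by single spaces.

d9 7d 5f

Since C1 ⊕ C2 = M1 ⊕ M2, XORing with the guessed M1 bytes yields the corresponding M2 bytes: M2 = (C1 ⊕ C2) ⊕ M1.
10111000 xor 01100001 = 11011001
00011001 xor 01100100 = 01111101
00110010 xor 01101101 = 01011111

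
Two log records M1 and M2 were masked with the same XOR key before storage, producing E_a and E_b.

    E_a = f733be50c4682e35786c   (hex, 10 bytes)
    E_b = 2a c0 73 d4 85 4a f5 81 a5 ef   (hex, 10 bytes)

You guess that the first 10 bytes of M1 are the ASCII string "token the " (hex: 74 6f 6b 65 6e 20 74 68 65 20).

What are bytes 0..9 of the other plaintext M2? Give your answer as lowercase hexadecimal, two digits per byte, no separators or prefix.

a99ca6e12f02afdcb8a3

First, E_a ⊕ E_b = (M1 ⊕ K) ⊕ (M2 ⊕ K) = M1 ⊕ M2, so the key drops out. Then M2 = (M1 ⊕ M2) ⊕ M1 over the first 10 bytes.
byte 0: (f7 xor 2a) xor 74 = dd xor 74 = a9
byte 1: (33 xor c0) xor 6f = f3 xor 6f = 9c
byte 2: (be xor 73) xor 6b = cd xor 6b = a6
byte 3: (50 xor d4) xor 65 = 84 xor 65 = e1
byte 4: (c4 xor 85) xor 6e = 41 xor 6e = 2f
byte 5: (68 xor 4a) xor 20 = 22 xor 20 = 02
byte 6: (2e xor f5) xor 74 = db xor 74 = af
byte 7: (35 xor 81) xor 68 = b4 xor 68 = dc
byte 8: (78 xor a5) xor 65 = dd xor 65 = b8
byte 9: (6c xor ef) xor 20 = 83 xor 20 = a3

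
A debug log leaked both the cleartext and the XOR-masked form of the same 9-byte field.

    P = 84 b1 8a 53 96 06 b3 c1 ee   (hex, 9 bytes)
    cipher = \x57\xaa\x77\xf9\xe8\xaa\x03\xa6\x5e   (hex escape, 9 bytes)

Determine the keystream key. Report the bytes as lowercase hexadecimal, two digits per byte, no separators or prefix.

Since cipher = P ⊕ key, XORing both sides with P gives key = P ⊕ cipher.
84 ⊕ 57 = d3
b1 ⊕ aa = 1b
8a ⊕ 77 = fd
53 ⊕ f9 = aa
96 ⊕ e8 = 7e
06 ⊕ aa = ac
b3 ⊕ 03 = b0
c1 ⊕ a6 = 67
ee ⊕ 5e = b0

d31bfdaa7eacb067b0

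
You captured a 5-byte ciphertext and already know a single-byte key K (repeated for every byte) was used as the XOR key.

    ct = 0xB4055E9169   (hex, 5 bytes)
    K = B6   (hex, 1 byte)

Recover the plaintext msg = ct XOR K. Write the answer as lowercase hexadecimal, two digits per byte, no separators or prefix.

The 1-byte key repeats, so the effective keystream is b6 b6 b6 b6 b6.
byte 0: b4 ^ b6 = 02
byte 1: 05 ^ b6 = b3
byte 2: 5e ^ b6 = e8
byte 3: 91 ^ b6 = 27
byte 4: 69 ^ b6 = df

02b3e827df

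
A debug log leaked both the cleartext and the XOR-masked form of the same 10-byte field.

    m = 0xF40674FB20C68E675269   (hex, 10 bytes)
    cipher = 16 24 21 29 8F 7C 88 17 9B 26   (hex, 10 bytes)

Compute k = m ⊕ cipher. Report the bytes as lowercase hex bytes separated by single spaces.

Since cipher = m ⊕ k, XORing both sides with m gives k = m ⊕ cipher.
byte 0: f4 ^ 16 = e2
byte 1: 06 ^ 24 = 22
byte 2: 74 ^ 21 = 55
byte 3: fb ^ 29 = d2
byte 4: 20 ^ 8f = af
byte 5: c6 ^ 7c = ba
byte 6: 8e ^ 88 = 06
byte 7: 67 ^ 17 = 70
byte 8: 52 ^ 9b = c9
byte 9: 69 ^ 26 = 4f

e2 22 55 d2 af ba 06 70 c9 4f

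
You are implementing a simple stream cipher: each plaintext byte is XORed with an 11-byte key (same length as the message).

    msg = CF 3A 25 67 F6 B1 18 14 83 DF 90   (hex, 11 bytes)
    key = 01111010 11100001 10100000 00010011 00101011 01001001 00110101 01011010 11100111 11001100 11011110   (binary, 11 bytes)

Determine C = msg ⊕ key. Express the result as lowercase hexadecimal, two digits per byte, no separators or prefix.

b5db8574ddf82d4e64134e

byte 0: 207 XOR 122 = 181
byte 1:  58 XOR 225 = 219
byte 2:  37 XOR 160 = 133
byte 3: 103 XOR  19 = 116
byte 4: 246 XOR  43 = 221
byte 5: 177 XOR  73 = 248
byte 6:  24 XOR  53 =  45
byte 7:  20 XOR  90 =  78
byte 8: 131 XOR 231 = 100
byte 9: 223 XOR 204 =  19
byte 10: 144 XOR 222 =  78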